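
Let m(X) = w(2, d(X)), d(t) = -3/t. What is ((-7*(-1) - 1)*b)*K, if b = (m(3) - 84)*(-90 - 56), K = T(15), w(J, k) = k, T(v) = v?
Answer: 1116900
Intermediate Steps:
m(X) = -3/X
K = 15
b = 12410 (b = (-3/3 - 84)*(-90 - 56) = (-3*1/3 - 84)*(-146) = (-1 - 84)*(-146) = -85*(-146) = 12410)
((-7*(-1) - 1)*b)*K = ((-7*(-1) - 1)*12410)*15 = ((7 - 1)*12410)*15 = (6*12410)*15 = 74460*15 = 1116900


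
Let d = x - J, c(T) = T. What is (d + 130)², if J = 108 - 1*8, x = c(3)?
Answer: 1089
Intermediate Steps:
x = 3
J = 100 (J = 108 - 8 = 100)
d = -97 (d = 3 - 1*100 = 3 - 100 = -97)
(d + 130)² = (-97 + 130)² = 33² = 1089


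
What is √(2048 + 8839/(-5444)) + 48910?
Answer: 48910 + √15162183753/2722 ≈ 48955.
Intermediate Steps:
√(2048 + 8839/(-5444)) + 48910 = √(2048 + 8839*(-1/5444)) + 48910 = √(2048 - 8839/5444) + 48910 = √(11140473/5444) + 48910 = √15162183753/2722 + 48910 = 48910 + √15162183753/2722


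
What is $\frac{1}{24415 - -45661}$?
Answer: $\frac{1}{70076} \approx 1.427 \cdot 10^{-5}$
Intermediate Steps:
$\frac{1}{24415 - -45661} = \frac{1}{24415 + 45661} = \frac{1}{70076}$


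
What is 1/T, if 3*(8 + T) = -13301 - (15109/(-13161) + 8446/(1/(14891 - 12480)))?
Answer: -39483/268176825482 ≈ -1.4723e-7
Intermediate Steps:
T = -268176825482/39483 (T = -8 + (-13301 - (15109/(-13161) + 8446/(1/(14891 - 12480))))/3 = -8 + (-13301 - (15109*(-1/13161) + 8446/(1/2411)))/3 = -8 + (-13301 - (-15109/13161 + 8446/(1/2411)))/3 = -8 + (-13301 - (-15109/13161 + 8446*2411))/3 = -8 + (-13301 - (-15109/13161 + 20363306))/3 = -8 + (-13301 - 1*268001455157/13161)/3 = -8 + (-13301 - 268001455157/13161)/3 = -8 + (⅓)*(-268176509618/13161) = -8 - 268176509618/39483 = -268176825482/39483 ≈ -6.7922e+6)
1/T = 1/(-268176825482/39483) = -39483/268176825482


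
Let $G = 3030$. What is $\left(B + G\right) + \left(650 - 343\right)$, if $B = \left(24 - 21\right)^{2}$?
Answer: $3346$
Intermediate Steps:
$B = 9$ ($B = 3^{2} = 9$)
$\left(B + G\right) + \left(650 - 343\right) = \left(9 + 3030\right) + \left(650 - 343\right) = 3039 + 307 = 3346$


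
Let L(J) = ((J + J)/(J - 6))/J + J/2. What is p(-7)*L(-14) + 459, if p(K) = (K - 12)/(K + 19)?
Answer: 56429/120 ≈ 470.24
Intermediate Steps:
p(K) = (-12 + K)/(19 + K)
L(J) = J/2 + 2/(-6 + J) (L(J) = ((2*J)/(-6 + J))/J + J*(½) = (2*J/(-6 + J))/J + J/2 = 2/(-6 + J) + J/2 = J/2 + 2/(-6 + J))
p(-7)*L(-14) + 459 = ((-12 - 7)/(19 - 7))*((4 + (-14)² - 6*(-14))/(2*(-6 - 14))) + 459 = (-19/12)*((½)*(4 + 196 + 84)/(-20)) + 459 = ((1/12)*(-19))*((½)*(-1/20)*284) + 459 = -19/12*(-71/10) + 459 = 1349/120 + 459 = 56429/120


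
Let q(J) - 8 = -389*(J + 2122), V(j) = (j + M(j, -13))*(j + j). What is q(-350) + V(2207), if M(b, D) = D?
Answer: 8995016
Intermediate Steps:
V(j) = 2*j*(-13 + j) (V(j) = (j - 13)*(j + j) = (-13 + j)*(2*j) = 2*j*(-13 + j))
q(J) = -825450 - 389*J (q(J) = 8 - 389*(J + 2122) = 8 - 389*(2122 + J) = 8 + (-825458 - 389*J) = -825450 - 389*J)
q(-350) + V(2207) = (-825450 - 389*(-350)) + 2*2207*(-13 + 2207) = (-825450 + 136150) + 2*2207*2194 = -689300 + 9684316 = 8995016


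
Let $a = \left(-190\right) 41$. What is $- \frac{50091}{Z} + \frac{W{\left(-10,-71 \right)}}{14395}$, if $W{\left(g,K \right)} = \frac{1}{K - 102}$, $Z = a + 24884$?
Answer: $- \frac{41581129193}{14189928830} \approx -2.9303$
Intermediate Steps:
$a = -7790$
$Z = 17094$ ($Z = -7790 + 24884 = 17094$)
$W{\left(g,K \right)} = \frac{1}{-102 + K}$
$- \frac{50091}{Z} + \frac{W{\left(-10,-71 \right)}}{14395} = - \frac{50091}{17094} + \frac{1}{\left(-102 - 71\right) 14395} = \left(-50091\right) \frac{1}{17094} + \frac{1}{-173} \cdot \frac{1}{14395} = - \frac{16697}{5698} - \frac{1}{2490335} = - \frac{41581129193}{14189928830}$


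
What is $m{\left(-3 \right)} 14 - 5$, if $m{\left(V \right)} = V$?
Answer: $-47$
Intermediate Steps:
$m{\left(-3 \right)} 14 - 5 = \left(-3\right) 14 - 5 = -42 - 5 = -47$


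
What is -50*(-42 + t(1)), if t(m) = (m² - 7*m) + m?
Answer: 2350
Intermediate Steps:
t(m) = m² - 6*m
-50*(-42 + t(1)) = -50*(-42 + 1*(-6 + 1)) = -50*(-42 + 1*(-5)) = -50*(-42 - 5) = -50*(-47) = 2350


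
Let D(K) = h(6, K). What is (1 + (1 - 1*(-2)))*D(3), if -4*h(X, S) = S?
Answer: -3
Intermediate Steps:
h(X, S) = -S/4
D(K) = -K/4
(1 + (1 - 1*(-2)))*D(3) = (1 + (1 - 1*(-2)))*(-¼*3) = (1 + (1 + 2))*(-¾) = (1 + 3)*(-¾) = 4*(-¾) = -3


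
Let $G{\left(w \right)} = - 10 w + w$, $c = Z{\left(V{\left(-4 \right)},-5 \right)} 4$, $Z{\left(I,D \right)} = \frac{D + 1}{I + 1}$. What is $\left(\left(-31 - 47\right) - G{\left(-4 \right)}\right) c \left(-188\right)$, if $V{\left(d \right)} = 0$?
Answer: $-342912$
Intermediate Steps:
$Z{\left(I,D \right)} = \frac{1 + D}{1 + I}$
$c = -16$ ($c = \frac{1 - 5}{1 + 0} \cdot 4 = 1^{-1} \left(-4\right) 4 = 1 \left(-4\right) 4 = \left(-4\right) 4 = -16$)
$G{\left(w \right)} = - 9 w$
$\left(\left(-31 - 47\right) - G{\left(-4 \right)}\right) c \left(-188\right) = \left(\left(-31 - 47\right) - \left(-9\right) \left(-4\right)\right) \left(-16\right) \left(-188\right) = \left(\left(-31 - 47\right) - 36\right) \left(-16\right) \left(-188\right) = \left(-78 - 36\right) \left(-16\right) \left(-188\right) = \left(-114\right) \left(-16\right) \left(-188\right) = 1824 \left(-188\right) = -342912$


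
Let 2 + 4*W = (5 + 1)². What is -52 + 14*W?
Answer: 67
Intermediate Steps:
W = 17/2 (W = -½ + (5 + 1)²/4 = -½ + (¼)*6² = -½ + (¼)*36 = -½ + 9 = 17/2 ≈ 8.5000)
-52 + 14*W = -52 + 14*(17/2) = -52 + 119 = 67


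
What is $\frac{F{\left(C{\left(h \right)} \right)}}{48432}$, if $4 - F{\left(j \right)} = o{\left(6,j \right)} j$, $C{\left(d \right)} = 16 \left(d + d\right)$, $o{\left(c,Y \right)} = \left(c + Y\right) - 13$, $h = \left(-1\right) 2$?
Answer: $- \frac{1135}{12108} \approx -0.09374$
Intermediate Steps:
$h = -2$
$o{\left(c,Y \right)} = -13 + Y + c$ ($o{\left(c,Y \right)} = \left(Y + c\right) - 13 = -13 + Y + c$)
$C{\left(d \right)} = 32 d$ ($C{\left(d \right)} = 16 \cdot 2 d = 32 d$)
$F{\left(j \right)} = 4 - j \left(-7 + j\right)$ ($F{\left(j \right)} = 4 - \left(-13 + j + 6\right) j = 4 - \left(-7 + j\right) j = 4 - j \left(-7 + j\right)$)
$\frac{F{\left(C{\left(h \right)} \right)}}{48432} = \frac{4 - 32 \left(-2\right) \left(-7 + 32 \left(-2\right)\right)}{48432} = \left(4 - - 64 \left(-7 - 64\right)\right) \frac{1}{48432} = \left(4 - \left(-64\right) \left(-71\right)\right) \frac{1}{48432} = \left(4 - 4544\right) \frac{1}{48432} = \left(-4540\right) \frac{1}{48432} = - \frac{1135}{12108}$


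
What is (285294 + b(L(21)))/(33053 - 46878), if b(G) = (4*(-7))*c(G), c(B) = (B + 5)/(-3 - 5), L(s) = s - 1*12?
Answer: -285343/13825 ≈ -20.640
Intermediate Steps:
L(s) = -12 + s (L(s) = s - 12 = -12 + s)
c(B) = -5/8 - B/8 (c(B) = (5 + B)/(-8) = (5 + B)*(-1/8) = -5/8 - B/8)
b(G) = 35/2 + 7*G/2 (b(G) = (4*(-7))*(-5/8 - G/8) = -28*(-5/8 - G/8) = 35/2 + 7*G/2)
(285294 + b(L(21)))/(33053 - 46878) = (285294 + (35/2 + 7*(-12 + 21)/2))/(33053 - 46878) = (285294 + (35/2 + (7/2)*9))/(-13825) = (285294 + (35/2 + 63/2))*(-1/13825) = (285294 + 49)*(-1/13825) = 285343*(-1/13825) = -285343/13825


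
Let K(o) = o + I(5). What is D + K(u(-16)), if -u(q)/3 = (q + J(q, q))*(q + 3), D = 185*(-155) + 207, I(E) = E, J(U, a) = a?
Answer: -29711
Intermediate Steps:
D = -28468 (D = -28675 + 207 = -28468)
u(q) = -6*q*(3 + q) (u(q) = -3*(q + q)*(q + 3) = -3*2*q*(3 + q) = -6*q*(3 + q))
K(o) = 5 + o (K(o) = o + 5 = 5 + o)
D + K(u(-16)) = -28468 + (5 + 6*(-16)*(-3 - 1*(-16))) = -28468 + (5 + 6*(-16)*(-3 + 16)) = -28468 + (5 + 6*(-16)*13) = -28468 + (5 - 1248) = -28468 - 1243 = -29711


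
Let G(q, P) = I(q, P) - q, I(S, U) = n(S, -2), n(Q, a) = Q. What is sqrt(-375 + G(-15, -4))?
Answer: 5*I*sqrt(15) ≈ 19.365*I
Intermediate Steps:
I(S, U) = S
G(q, P) = 0 (G(q, P) = q - q = 0)
sqrt(-375 + G(-15, -4)) = sqrt(-375 + 0) = sqrt(-375) = 5*I*sqrt(15)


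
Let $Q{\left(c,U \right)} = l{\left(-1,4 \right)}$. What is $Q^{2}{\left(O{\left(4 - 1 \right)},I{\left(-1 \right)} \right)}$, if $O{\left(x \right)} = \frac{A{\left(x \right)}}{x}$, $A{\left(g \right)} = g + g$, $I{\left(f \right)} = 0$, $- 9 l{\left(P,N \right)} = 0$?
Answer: $0$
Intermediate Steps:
$l{\left(P,N \right)} = 0$ ($l{\left(P,N \right)} = \left(- \frac{1}{9}\right) 0 = 0$)
$A{\left(g \right)} = 2 g$
$O{\left(x \right)} = 2$ ($O{\left(x \right)} = \frac{2 x}{x} = 2$)
$Q{\left(c,U \right)} = 0$
$Q^{2}{\left(O{\left(4 - 1 \right)},I{\left(-1 \right)} \right)} = 0^{2} = 0$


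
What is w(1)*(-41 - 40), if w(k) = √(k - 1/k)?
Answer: 0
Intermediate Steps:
w(1)*(-41 - 40) = √(1 - 1/1)*(-41 - 40) = √(1 - 1*1)*(-81) = √(1 - 1)*(-81) = √0*(-81) = 0*(-81) = 0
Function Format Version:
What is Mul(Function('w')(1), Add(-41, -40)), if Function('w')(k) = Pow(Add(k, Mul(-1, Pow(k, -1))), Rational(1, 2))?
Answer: 0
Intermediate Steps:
Mul(Function('w')(1), Add(-41, -40)) = Mul(Pow(Add(1, Mul(-1, Pow(1, -1))), Rational(1, 2)), Add(-41, -40)) = Mul(Pow(Add(1, Mul(-1, 1)), Rational(1, 2)), -81) = Mul(Pow(Add(1, -1), Rational(1, 2)), -81) = Mul(Pow(0, Rational(1, 2)), -81) = Mul(0, -81) = 0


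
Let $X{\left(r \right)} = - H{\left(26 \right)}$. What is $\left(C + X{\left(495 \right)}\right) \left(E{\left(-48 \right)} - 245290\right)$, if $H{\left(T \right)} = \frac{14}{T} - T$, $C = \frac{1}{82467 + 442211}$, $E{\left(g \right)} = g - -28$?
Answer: $- \frac{1638561646485}{262339} \approx -6.246 \cdot 10^{6}$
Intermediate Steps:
$E{\left(g \right)} = 28 + g$ ($E{\left(g \right)} = g + 28 = 28 + g$)
$C = \frac{1}{524678} \approx 1.9059 \cdot 10^{-6}$
$H{\left(T \right)} = - T + \frac{14}{T}$
$X{\left(r \right)} = \frac{331}{13}$ ($X{\left(r \right)} = - (\left(-1\right) 26 + \frac{14}{26}) = - (-26 + 14 \cdot \frac{1}{26}) = - (-26 + \frac{7}{13}) = \left(-1\right) \left(- \frac{331}{13}\right) = \frac{331}{13}$)
$\left(C + X{\left(495 \right)}\right) \left(E{\left(-48 \right)} - 245290\right) = \left(\frac{1}{524678} + \frac{331}{13}\right) \left(\left(28 - 48\right) - 245290\right) = \frac{173668431 \left(-20 - 245290\right)}{6820814} = \frac{173668431}{6820814} \left(-245310\right) = - \frac{1638561646485}{262339}$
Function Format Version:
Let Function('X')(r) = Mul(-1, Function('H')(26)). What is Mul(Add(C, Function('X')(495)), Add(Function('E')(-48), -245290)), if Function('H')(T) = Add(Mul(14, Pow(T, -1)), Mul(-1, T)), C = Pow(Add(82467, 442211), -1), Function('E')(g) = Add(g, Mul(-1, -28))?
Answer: Rational(-1638561646485, 262339) ≈ -6.2460e+6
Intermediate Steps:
Function('E')(g) = Add(28, g) (Function('E')(g) = Add(g, 28) = Add(28, g))
C = Rational(1, 524678) (C = Pow(524678, -1) = Rational(1, 524678) ≈ 1.9059e-6)
Function('H')(T) = Add(Mul(-1, T), Mul(14, Pow(T, -1)))
Function('X')(r) = Rational(331, 13) (Function('X')(r) = Mul(-1, Add(Mul(-1, 26), Mul(14, Pow(26, -1)))) = Mul(-1, Add(-26, Mul(14, Rational(1, 26)))) = Mul(-1, Add(-26, Rational(7, 13))) = Mul(-1, Rational(-331, 13)) = Rational(331, 13))
Mul(Add(C, Function('X')(495)), Add(Function('E')(-48), -245290)) = Mul(Add(Rational(1, 524678), Rational(331, 13)), Add(Add(28, -48), -245290)) = Mul(Rational(173668431, 6820814), Add(-20, -245290)) = Mul(Rational(173668431, 6820814), -245310) = Rational(-1638561646485, 262339)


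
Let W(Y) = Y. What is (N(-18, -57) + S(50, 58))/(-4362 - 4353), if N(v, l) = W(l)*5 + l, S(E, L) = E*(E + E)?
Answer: -4658/8715 ≈ -0.53448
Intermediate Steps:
S(E, L) = 2*E² (S(E, L) = E*(2*E) = 2*E²)
N(v, l) = 6*l (N(v, l) = l*5 + l = 5*l + l = 6*l)
(N(-18, -57) + S(50, 58))/(-4362 - 4353) = (6*(-57) + 2*50²)/(-4362 - 4353) = (-342 + 2*2500)/(-8715) = (-342 + 5000)*(-1/8715) = 4658*(-1/8715) = -4658/8715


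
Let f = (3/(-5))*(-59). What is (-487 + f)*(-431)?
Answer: 973198/5 ≈ 1.9464e+5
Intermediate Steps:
f = 177/5 (f = (3*(-⅕))*(-59) = -⅗*(-59) = 177/5 ≈ 35.400)
(-487 + f)*(-431) = (-487 + 177/5)*(-431) = -2258/5*(-431) = 973198/5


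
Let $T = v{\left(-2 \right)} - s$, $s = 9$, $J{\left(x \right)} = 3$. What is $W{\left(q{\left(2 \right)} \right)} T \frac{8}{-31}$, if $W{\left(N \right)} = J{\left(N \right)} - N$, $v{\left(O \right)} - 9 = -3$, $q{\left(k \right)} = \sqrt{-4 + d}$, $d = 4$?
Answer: $\frac{72}{31} \approx 2.3226$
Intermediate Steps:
$q{\left(k \right)} = 0$ ($q{\left(k \right)} = \sqrt{-4 + 4} = \sqrt{0} = 0$)
$v{\left(O \right)} = 6$ ($v{\left(O \right)} = 9 - 3 = 6$)
$W{\left(N \right)} = 3 - N$
$T = -3$ ($T = 6 - 9 = -3$)
$W{\left(q{\left(2 \right)} \right)} T \frac{8}{-31} = \left(3 - 0\right) \left(-3\right) \frac{8}{-31} = \left(3 + 0\right) \left(-3\right) 8 \left(- \frac{1}{31}\right) = 3 \left(-3\right) \left(- \frac{8}{31}\right) = \left(-9\right) \left(- \frac{8}{31}\right) = \frac{72}{31}$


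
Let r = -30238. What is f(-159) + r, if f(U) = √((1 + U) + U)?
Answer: -30238 + I*√317 ≈ -30238.0 + 17.805*I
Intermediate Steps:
f(U) = √(1 + 2*U)
f(-159) + r = √(1 + 2*(-159)) - 30238 = √(1 - 318) - 30238 = √(-317) - 30238 = I*√317 - 30238 = -30238 + I*√317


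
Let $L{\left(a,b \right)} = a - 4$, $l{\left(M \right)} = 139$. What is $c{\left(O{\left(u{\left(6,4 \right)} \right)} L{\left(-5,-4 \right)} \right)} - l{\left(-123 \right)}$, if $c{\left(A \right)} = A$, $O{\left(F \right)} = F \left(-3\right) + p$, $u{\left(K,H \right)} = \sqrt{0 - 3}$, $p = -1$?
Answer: $-130 + 27 i \sqrt{3} \approx -130.0 + 46.765 i$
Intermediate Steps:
$u{\left(K,H \right)} = i \sqrt{3}$ ($u{\left(K,H \right)} = \sqrt{-3} = i \sqrt{3}$)
$L{\left(a,b \right)} = -4 + a$
$O{\left(F \right)} = -1 - 3 F$ ($O{\left(F \right)} = F \left(-3\right) - 1 = - 3 F - 1 = -1 - 3 F$)
$c{\left(O{\left(u{\left(6,4 \right)} \right)} L{\left(-5,-4 \right)} \right)} - l{\left(-123 \right)} = \left(-1 - 3 i \sqrt{3}\right) \left(-4 - 5\right) - 139 = \left(-1 - 3 i \sqrt{3}\right) \left(-9\right) - 139 = \left(9 + 27 i \sqrt{3}\right) - 139 = -130 + 27 i \sqrt{3}$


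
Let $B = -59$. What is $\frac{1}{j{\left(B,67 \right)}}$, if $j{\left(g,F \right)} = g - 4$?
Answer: $- \frac{1}{63} \approx -0.015873$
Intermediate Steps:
$j{\left(g,F \right)} = -4 + g$
$\frac{1}{j{\left(B,67 \right)}} = \frac{1}{-4 - 59} = \frac{1}{-63} = - \frac{1}{63}$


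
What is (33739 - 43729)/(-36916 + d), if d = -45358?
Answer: 4995/41137 ≈ 0.12142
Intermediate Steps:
(33739 - 43729)/(-36916 + d) = (33739 - 43729)/(-36916 - 45358) = -9990/(-82274) = -9990*(-1/82274) = 4995/41137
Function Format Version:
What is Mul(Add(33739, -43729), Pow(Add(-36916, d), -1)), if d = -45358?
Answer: Rational(4995, 41137) ≈ 0.12142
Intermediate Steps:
Mul(Add(33739, -43729), Pow(Add(-36916, d), -1)) = Mul(Add(33739, -43729), Pow(Add(-36916, -45358), -1)) = Mul(-9990, Pow(-82274, -1)) = Mul(-9990, Rational(-1, 82274)) = Rational(4995, 41137)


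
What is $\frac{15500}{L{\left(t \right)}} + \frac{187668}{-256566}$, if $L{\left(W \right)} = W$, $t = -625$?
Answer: $- \frac{5458754}{213805} \approx -25.531$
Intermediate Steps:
$\frac{15500}{L{\left(t \right)}} + \frac{187668}{-256566} = \frac{15500}{-625} + \frac{187668}{-256566} = 15500 \left(- \frac{1}{625}\right) + 187668 \left(- \frac{1}{256566}\right) = - \frac{124}{5} - \frac{31278}{42761} = - \frac{5458754}{213805}$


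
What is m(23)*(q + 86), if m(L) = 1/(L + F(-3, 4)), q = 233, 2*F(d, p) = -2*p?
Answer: 319/19 ≈ 16.789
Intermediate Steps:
F(d, p) = -p (F(d, p) = (-2*p)/2 = -p)
m(L) = 1/(-4 + L) (m(L) = 1/(L - 1*4) = 1/(L - 4) = 1/(-4 + L))
m(23)*(q + 86) = (233 + 86)/(-4 + 23) = 319/19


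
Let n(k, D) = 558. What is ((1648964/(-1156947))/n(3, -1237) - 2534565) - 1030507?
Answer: -1150763220920818/322788213 ≈ -3.5651e+6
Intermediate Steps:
((1648964/(-1156947))/n(3, -1237) - 2534565) - 1030507 = ((1648964/(-1156947))/558 - 2534565) - 1030507 = ((1648964*(-1/1156947))*(1/558) - 2534565) - 1030507 = (-1648964/1156947*1/558 - 2534565) - 1030507 = (-824482/322788213 - 2534565) - 1030507 = -818127707906827/322788213 - 1030507 = -1150763220920818/322788213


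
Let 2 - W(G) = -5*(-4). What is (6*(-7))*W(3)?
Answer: 756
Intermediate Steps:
W(G) = -18 (W(G) = 2 - (-5)*(-4) = 2 - 1*20 = 2 - 20 = -18)
(6*(-7))*W(3) = (6*(-7))*(-18) = -42*(-18) = 756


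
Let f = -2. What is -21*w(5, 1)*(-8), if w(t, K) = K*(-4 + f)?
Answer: -1008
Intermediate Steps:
w(t, K) = -6*K (w(t, K) = K*(-4 - 2) = K*(-6) = -6*K)
-21*w(5, 1)*(-8) = -(-126)*(-8) = -21*(-6)*(-8) = 126*(-8) = -1008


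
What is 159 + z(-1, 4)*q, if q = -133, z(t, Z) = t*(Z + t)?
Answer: 558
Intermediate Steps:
159 + z(-1, 4)*q = 159 - (4 - 1)*(-133) = 159 - 1*3*(-133) = 159 - 3*(-133) = 159 + 399 = 558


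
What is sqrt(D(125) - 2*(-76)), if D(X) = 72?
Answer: 4*sqrt(14) ≈ 14.967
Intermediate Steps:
sqrt(D(125) - 2*(-76)) = sqrt(72 - 2*(-76)) = sqrt(72 + 152) = sqrt(224) = 4*sqrt(14)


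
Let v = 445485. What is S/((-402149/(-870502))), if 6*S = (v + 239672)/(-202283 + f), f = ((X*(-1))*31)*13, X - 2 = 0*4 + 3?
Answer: -27110479037/22406791746 ≈ -1.2099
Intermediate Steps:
X = 5 (X = 2 + (0*4 + 3) = 2 + (0 + 3) = 2 + 3 = 5)
f = -2015 (f = ((5*(-1))*31)*13 = -5*31*13 = -155*13 = -2015)
S = -685157/1225788 (S = ((445485 + 239672)/(-202283 - 2015))/6 = (685157/(-204298))/6 = (685157*(-1/204298))/6 = (⅙)*(-685157/204298) = -685157/1225788 ≈ -0.55895)
S/((-402149/(-870502))) = -685157/(1225788*((-402149/(-870502)))) = -685157/(1225788*((-402149*(-1/870502)))) = -685157/(1225788*402149/870502) = -685157/1225788*870502/402149 = -27110479037/22406791746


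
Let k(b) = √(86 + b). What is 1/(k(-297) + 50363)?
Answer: 50363/2536431980 - I*√211/2536431980 ≈ 1.9856e-5 - 5.7269e-9*I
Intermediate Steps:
1/(k(-297) + 50363) = 1/(√(86 - 297) + 50363) = 1/(√(-211) + 50363) = 1/(I*√211 + 50363) = 1/(50363 + I*√211)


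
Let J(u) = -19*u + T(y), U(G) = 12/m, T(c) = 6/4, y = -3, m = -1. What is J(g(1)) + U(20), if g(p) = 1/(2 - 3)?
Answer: 17/2 ≈ 8.5000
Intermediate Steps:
T(c) = 3/2 (T(c) = 6*(1/4) = 3/2)
U(G) = -12 (U(G) = 12/(-1) = 12*(-1) = -12)
g(p) = -1 (g(p) = 1/(-1) = -1)
J(u) = 3/2 - 19*u (J(u) = -19*u + 3/2 = 3/2 - 19*u)
J(g(1)) + U(20) = (3/2 - 19*(-1)) - 12 = (3/2 + 19) - 12 = 41/2 - 12 = 17/2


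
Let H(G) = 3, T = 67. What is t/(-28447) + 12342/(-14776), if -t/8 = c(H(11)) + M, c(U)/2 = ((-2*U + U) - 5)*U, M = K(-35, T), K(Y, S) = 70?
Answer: -174246149/210166436 ≈ -0.82909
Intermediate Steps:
M = 70
c(U) = 2*U*(-5 - U) (c(U) = 2*(((-2*U + U) - 5)*U) = 2*((-U - 5)*U) = 2*((-5 - U)*U) = 2*(U*(-5 - U)) = 2*U*(-5 - U))
t = -176 (t = -8*(-2*3*(5 + 3) + 70) = -8*(-2*3*8 + 70) = -8*(-48 + 70) = -8*22 = -176)
t/(-28447) + 12342/(-14776) = -176/(-28447) + 12342/(-14776) = -176*(-1/28447) + 12342*(-1/14776) = 176/28447 - 6171/7388 = -174246149/210166436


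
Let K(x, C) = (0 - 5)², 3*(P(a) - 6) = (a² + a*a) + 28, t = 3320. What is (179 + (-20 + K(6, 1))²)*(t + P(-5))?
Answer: 683808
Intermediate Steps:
P(a) = 46/3 + 2*a²/3 (P(a) = 6 + ((a² + a*a) + 28)/3 = 6 + ((a² + a²) + 28)/3 = 6 + (2*a² + 28)/3 = 6 + (28 + 2*a²)/3 = 6 + (28/3 + 2*a²/3) = 46/3 + 2*a²/3)
K(x, C) = 25 (K(x, C) = (-5)² = 25)
(179 + (-20 + K(6, 1))²)*(t + P(-5)) = (179 + (-20 + 25)²)*(3320 + (46/3 + (⅔)*(-5)²)) = (179 + 5²)*(3320 + (46/3 + (⅔)*25)) = (179 + 25)*(3320 + (46/3 + 50/3)) = 204*(3320 + 32) = 204*3352 = 683808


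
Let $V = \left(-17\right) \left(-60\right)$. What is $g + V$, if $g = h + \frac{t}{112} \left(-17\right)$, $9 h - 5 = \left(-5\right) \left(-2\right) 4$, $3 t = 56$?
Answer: $\frac{6133}{6} \approx 1022.2$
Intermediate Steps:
$t = \frac{56}{3}$ ($t = \frac{1}{3} \cdot 56 = \frac{56}{3} \approx 18.667$)
$V = 1020$
$h = 5$ ($h = \frac{5}{9} + \frac{\left(-5\right) \left(-2\right) 4}{9} = \frac{5}{9} + \frac{10 \cdot 4}{9} = \frac{5}{9} + \frac{1}{9} \cdot 40 = \frac{5}{9} + \frac{40}{9} = 5$)
$g = \frac{13}{6}$ ($g = 5 + \frac{56}{3 \cdot 112} \left(-17\right) = 5 + \frac{56}{3} \cdot \frac{1}{112} \left(-17\right) = 5 + \frac{1}{6} \left(-17\right) = 5 - \frac{17}{6} = \frac{13}{6} \approx 2.1667$)
$g + V = \frac{13}{6} + 1020 = \frac{6133}{6}$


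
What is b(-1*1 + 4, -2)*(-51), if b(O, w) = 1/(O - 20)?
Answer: 3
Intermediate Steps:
b(O, w) = 1/(-20 + O)
b(-1*1 + 4, -2)*(-51) = -51/(-20 + (-1*1 + 4)) = -51/(-20 + (-1 + 4)) = -51/(-20 + 3) = -51/(-17) = -1/17*(-51) = 3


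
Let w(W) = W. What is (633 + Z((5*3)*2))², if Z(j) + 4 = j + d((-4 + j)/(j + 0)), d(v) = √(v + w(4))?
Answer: (9885 + √1095)²/225 ≈ 4.3719e+5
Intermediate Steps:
d(v) = √(4 + v) (d(v) = √(v + 4) = √(4 + v))
Z(j) = -4 + j + √(4 + (-4 + j)/j) (Z(j) = -4 + (j + √(4 + (-4 + j)/(j + 0))) = -4 + (j + √(4 + (-4 + j)/j)) = -4 + j + √(4 + (-4 + j)/j))
(633 + Z((5*3)*2))² = (633 + (-4 + (5*3)*2 + √(5 - 4/((5*3)*2))))² = (633 + (-4 + 15*2 + √(5 - 4/(15*2))))² = (633 + (-4 + 30 + √(5 - 4/30)))² = (633 + (-4 + 30 + √(5 - 4*1/30)))² = (633 + (-4 + 30 + √(5 - 2/15)))² = (633 + (-4 + 30 + √(73/15)))² = (633 + (-4 + 30 + √1095/15))² = (633 + (26 + √1095/15))² = (659 + √1095/15)²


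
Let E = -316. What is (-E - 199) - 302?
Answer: -185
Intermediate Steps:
(-E - 199) - 302 = (-1*(-316) - 199) - 302 = (316 - 199) - 302 = 117 - 302 = -185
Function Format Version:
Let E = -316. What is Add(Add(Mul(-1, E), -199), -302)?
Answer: -185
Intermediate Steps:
Add(Add(Mul(-1, E), -199), -302) = Add(Add(Mul(-1, -316), -199), -302) = Add(Add(316, -199), -302) = Add(117, -302) = -185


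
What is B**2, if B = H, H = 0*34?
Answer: 0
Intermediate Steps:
H = 0
B = 0
B**2 = 0**2 = 0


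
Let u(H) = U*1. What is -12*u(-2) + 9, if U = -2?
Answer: 33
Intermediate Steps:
u(H) = -2 (u(H) = -2*1 = -2)
-12*u(-2) + 9 = -12*(-2) + 9 = 24 + 9 = 33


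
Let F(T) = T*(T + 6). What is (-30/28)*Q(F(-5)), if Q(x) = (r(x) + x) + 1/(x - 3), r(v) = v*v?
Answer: -2385/112 ≈ -21.295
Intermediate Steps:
r(v) = v²
F(T) = T*(6 + T)
Q(x) = x + x² + 1/(-3 + x) (Q(x) = (x² + x) + 1/(x - 3) = (x + x²) + 1/(-3 + x) = x + x² + 1/(-3 + x))
(-30/28)*Q(F(-5)) = (-30/28)*((1 + (-5*(6 - 5))³ - (-15)*(6 - 5) - 2*25*(6 - 5)²)/(-3 - 5*(6 - 5))) = (-30*1/28)*((1 + (-5*1)³ - (-15) - 2*(-5*1)²)/(-3 - 5*1)) = -15*(1 + (-5)³ - 3*(-5) - 2*(-5)²)/(14*(-3 - 5)) = -15*(1 - 125 + 15 - 2*25)/(14*(-8)) = -(-15)*(1 - 125 + 15 - 50)/112 = -(-15)*(-159)/112 = -15/14*159/8 = -2385/112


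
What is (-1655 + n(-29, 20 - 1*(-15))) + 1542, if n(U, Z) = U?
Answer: -142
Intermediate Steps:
(-1655 + n(-29, 20 - 1*(-15))) + 1542 = (-1655 - 29) + 1542 = -1684 + 1542 = -142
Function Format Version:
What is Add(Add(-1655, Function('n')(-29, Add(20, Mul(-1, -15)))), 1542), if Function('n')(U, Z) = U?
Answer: -142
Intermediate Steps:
Add(Add(-1655, Function('n')(-29, Add(20, Mul(-1, -15)))), 1542) = Add(Add(-1655, -29), 1542) = Add(-1684, 1542) = -142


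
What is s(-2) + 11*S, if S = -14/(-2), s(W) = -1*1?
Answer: 76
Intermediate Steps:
s(W) = -1
S = 7 (S = -14*(-½) = 7)
s(-2) + 11*S = -1 + 11*7 = -1 + 77 = 76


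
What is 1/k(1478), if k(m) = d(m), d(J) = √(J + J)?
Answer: √739/1478 ≈ 0.018393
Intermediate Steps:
d(J) = √2*√J (d(J) = √(2*J) = √2*√J)
k(m) = √2*√m
1/k(1478) = 1/(√2*√1478) = 1/(2*√739) = √739/1478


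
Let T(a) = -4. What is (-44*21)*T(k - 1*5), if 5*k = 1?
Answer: 3696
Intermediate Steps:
k = 1/5 (k = (1/5)*1 = 1/5 ≈ 0.20000)
(-44*21)*T(k - 1*5) = -44*21*(-4) = -924*(-4) = 3696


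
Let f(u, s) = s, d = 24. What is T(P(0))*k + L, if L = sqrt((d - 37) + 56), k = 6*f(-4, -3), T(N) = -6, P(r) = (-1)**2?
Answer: 108 + sqrt(43) ≈ 114.56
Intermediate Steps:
P(r) = 1
k = -18 (k = 6*(-3) = -18)
L = sqrt(43) (L = sqrt((24 - 37) + 56) = sqrt(-13 + 56) = sqrt(43) ≈ 6.5574)
T(P(0))*k + L = -6*(-18) + sqrt(43) = 108 + sqrt(43)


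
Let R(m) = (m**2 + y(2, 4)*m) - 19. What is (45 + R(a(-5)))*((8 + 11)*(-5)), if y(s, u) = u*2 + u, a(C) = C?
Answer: 855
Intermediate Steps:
y(s, u) = 3*u (y(s, u) = 2*u + u = 3*u)
R(m) = -19 + m**2 + 12*m (R(m) = (m**2 + (3*4)*m) - 19 = (m**2 + 12*m) - 19 = -19 + m**2 + 12*m)
(45 + R(a(-5)))*((8 + 11)*(-5)) = (45 + (-19 + (-5)**2 + 12*(-5)))*((8 + 11)*(-5)) = (45 + (-19 + 25 - 60))*(19*(-5)) = (45 - 54)*(-95) = -9*(-95) = 855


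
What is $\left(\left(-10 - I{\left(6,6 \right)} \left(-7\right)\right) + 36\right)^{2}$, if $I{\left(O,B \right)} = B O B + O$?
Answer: $2496400$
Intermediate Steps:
$I{\left(O,B \right)} = O + O B^{2}$ ($I{\left(O,B \right)} = O B^{2} + O = O + O B^{2}$)
$\left(\left(-10 - I{\left(6,6 \right)} \left(-7\right)\right) + 36\right)^{2} = \left(\left(-10 - 6 \left(1 + 6^{2}\right) \left(-7\right)\right) + 36\right)^{2} = \left(\left(-10 - 6 \left(1 + 36\right) \left(-7\right)\right) + 36\right)^{2} = \left(\left(-10 - 6 \cdot 37 \left(-7\right)\right) + 36\right)^{2} = \left(\left(-10 - 222 \left(-7\right)\right) + 36\right)^{2} = \left(\left(-10 - -1554\right) + 36\right)^{2} = \left(\left(-10 + 1554\right) + 36\right)^{2} = \left(1544 + 36\right)^{2} = 1580^{2} = 2496400$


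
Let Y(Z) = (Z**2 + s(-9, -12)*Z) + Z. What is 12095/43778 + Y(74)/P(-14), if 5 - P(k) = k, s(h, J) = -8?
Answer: 3682731/14098 ≈ 261.22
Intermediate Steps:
Y(Z) = Z**2 - 7*Z (Y(Z) = (Z**2 - 8*Z) + Z = Z**2 - 7*Z)
P(k) = 5 - k
12095/43778 + Y(74)/P(-14) = 12095/43778 + (74*(-7 + 74))/(5 - 1*(-14)) = 12095*(1/43778) + (74*67)/(5 + 14) = 205/742 + 4958/19 = 3682731/14098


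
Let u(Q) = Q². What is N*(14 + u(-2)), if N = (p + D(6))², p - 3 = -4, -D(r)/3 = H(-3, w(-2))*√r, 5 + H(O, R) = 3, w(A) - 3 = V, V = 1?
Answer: 3906 - 216*√6 ≈ 3376.9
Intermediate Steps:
w(A) = 4 (w(A) = 3 + 1 = 4)
H(O, R) = -2 (H(O, R) = -5 + 3 = -2)
D(r) = 6*√r (D(r) = -(-6)*√r = 6*√r)
p = -1 (p = 3 - 4 = -1)
N = (-1 + 6*√6)² ≈ 187.61
N*(14 + u(-2)) = (217 - 12*√6)*(14 + (-2)²) = (217 - 12*√6)*(14 + 4) = (217 - 12*√6)*18 = 3906 - 216*√6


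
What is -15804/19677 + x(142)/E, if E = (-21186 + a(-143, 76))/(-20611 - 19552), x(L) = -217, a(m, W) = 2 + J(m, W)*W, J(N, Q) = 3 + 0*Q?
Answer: -1847564987/4433884 ≈ -416.69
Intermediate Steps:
J(N, Q) = 3 (J(N, Q) = 3 + 0 = 3)
a(m, W) = 2 + 3*W
E = 20956/40163 (E = (-21186 + (2 + 3*76))/(-20611 - 19552) = (-21186 + (2 + 228))/(-40163) = (-21186 + 230)*(-1/40163) = -20956*(-1/40163) = 20956/40163 ≈ 0.52177)
-15804/19677 + x(142)/E = -15804/19677 - 217/20956/40163 = -15804*1/19677 - 217*40163/20956 = -5268/6559 - 281141/676 = -1847564987/4433884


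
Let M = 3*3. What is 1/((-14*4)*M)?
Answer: -1/504 ≈ -0.0019841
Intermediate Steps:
M = 9
1/((-14*4)*M) = 1/(-14*4*9) = 1/(-56*9) = 1/(-504) = -1/504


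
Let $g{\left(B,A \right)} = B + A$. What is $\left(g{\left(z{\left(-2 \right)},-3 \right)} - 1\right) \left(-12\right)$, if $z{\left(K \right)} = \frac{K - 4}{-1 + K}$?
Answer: $24$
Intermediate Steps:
$z{\left(K \right)} = \frac{-4 + K}{-1 + K}$
$g{\left(B,A \right)} = A + B$
$\left(g{\left(z{\left(-2 \right)},-3 \right)} - 1\right) \left(-12\right) = \left(\left(-3 + \frac{-4 - 2}{-1 - 2}\right) - 1\right) \left(-12\right) = \left(\left(-3 + \frac{1}{-3} \left(-6\right)\right) - 1\right) \left(-12\right) = \left(\left(-3 - -2\right) - 1\right) \left(-12\right) = \left(\left(-3 + 2\right) - 1\right) \left(-12\right) = \left(-1 - 1\right) \left(-12\right) = \left(-2\right) \left(-12\right) = 24$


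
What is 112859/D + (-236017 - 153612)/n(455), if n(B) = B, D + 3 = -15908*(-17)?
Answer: -105317188512/123047015 ≈ -855.91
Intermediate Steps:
D = 270433 (D = -3 - 15908*(-17) = -3 + 270436 = 270433)
112859/D + (-236017 - 153612)/n(455) = 112859/270433 + (-236017 - 153612)/455 = 112859*(1/270433) - 389629*1/455 = 112859/270433 - 389629/455 = -105317188512/123047015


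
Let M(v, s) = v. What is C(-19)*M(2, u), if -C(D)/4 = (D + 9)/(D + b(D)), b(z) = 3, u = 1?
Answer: -5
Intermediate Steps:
C(D) = -4*(9 + D)/(3 + D) (C(D) = -4*(D + 9)/(D + 3) = -4*(9 + D)/(3 + D))
C(-19)*M(2, u) = (4*(-9 - 1*(-19))/(3 - 19))*2 = (4*(-9 + 19)/(-16))*2 = (4*(-1/16)*10)*2 = -5/2*2 = -5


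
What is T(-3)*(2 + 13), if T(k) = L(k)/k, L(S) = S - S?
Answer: 0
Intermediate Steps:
L(S) = 0
T(k) = 0 (T(k) = 0/k = 0)
T(-3)*(2 + 13) = 0*(2 + 13) = 0*15 = 0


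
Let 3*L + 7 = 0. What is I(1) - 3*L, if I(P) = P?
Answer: 8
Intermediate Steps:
L = -7/3 (L = -7/3 + (⅓)*0 = -7/3 + 0 = -7/3 ≈ -2.3333)
I(1) - 3*L = 1 - 3*(-7/3) = 1 + 7 = 8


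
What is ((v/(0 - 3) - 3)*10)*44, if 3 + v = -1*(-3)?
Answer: -1320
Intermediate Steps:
v = 0 (v = -3 - 1*(-3) = -3 + 3 = 0)
((v/(0 - 3) - 3)*10)*44 = ((0/(0 - 3) - 3)*10)*44 = ((0/(-3) - 3)*10)*44 = ((-1/3*0 - 3)*10)*44 = ((0 - 3)*10)*44 = -3*10*44 = -30*44 = -1320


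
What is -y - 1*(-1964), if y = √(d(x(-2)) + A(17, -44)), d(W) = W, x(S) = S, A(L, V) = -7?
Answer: 1964 - 3*I ≈ 1964.0 - 3.0*I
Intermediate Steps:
y = 3*I (y = √(-2 - 7) = √(-9) = 3*I ≈ 3.0*I)
-y - 1*(-1964) = -3*I - 1*(-1964) = -3*I + 1964 = 1964 - 3*I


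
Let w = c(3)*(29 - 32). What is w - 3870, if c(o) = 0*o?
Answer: -3870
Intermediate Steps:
c(o) = 0
w = 0 (w = 0*(29 - 32) = 0*(-3) = 0)
w - 3870 = 0 - 3870 = -3870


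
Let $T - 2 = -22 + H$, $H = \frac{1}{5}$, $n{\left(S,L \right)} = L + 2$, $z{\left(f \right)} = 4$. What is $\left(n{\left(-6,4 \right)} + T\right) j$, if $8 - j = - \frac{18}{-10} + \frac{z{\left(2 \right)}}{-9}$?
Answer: $- \frac{6877}{75} \approx -91.693$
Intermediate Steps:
$n{\left(S,L \right)} = 2 + L$
$j = \frac{299}{45}$ ($j = 8 - \left(- \frac{18}{-10} + \frac{4}{-9}\right) = 8 - \left(\left(-18\right) \left(- \frac{1}{10}\right) + 4 \left(- \frac{1}{9}\right)\right) = 8 - \left(\frac{9}{5} - \frac{4}{9}\right) = 8 - \frac{61}{45} = \frac{299}{45} \approx 6.6444$)
$H = \frac{1}{5} \approx 0.2$
$T = - \frac{99}{5}$ ($T = 2 + \left(-22 + \frac{1}{5}\right) = 2 - \frac{109}{5} = - \frac{99}{5} \approx -19.8$)
$\left(n{\left(-6,4 \right)} + T\right) j = \left(\left(2 + 4\right) - \frac{99}{5}\right) \frac{299}{45} = \left(6 - \frac{99}{5}\right) \frac{299}{45} = \left(- \frac{69}{5}\right) \frac{299}{45} = - \frac{6877}{75}$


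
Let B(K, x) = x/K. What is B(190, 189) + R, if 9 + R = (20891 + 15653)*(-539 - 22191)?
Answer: -157822574321/190 ≈ -8.3065e+8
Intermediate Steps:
R = -830645129 (R = -9 + (20891 + 15653)*(-539 - 22191) = -9 + 36544*(-22730) = -9 - 830645120 = -830645129)
B(190, 189) + R = 189/190 - 830645129 = -157822574321/190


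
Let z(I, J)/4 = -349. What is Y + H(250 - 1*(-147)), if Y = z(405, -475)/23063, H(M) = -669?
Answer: -15430543/23063 ≈ -669.06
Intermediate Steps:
z(I, J) = -1396 (z(I, J) = 4*(-349) = -1396)
Y = -1396/23063 ≈ -0.060530
Y + H(250 - 1*(-147)) = -1396/23063 - 669 = -15430543/23063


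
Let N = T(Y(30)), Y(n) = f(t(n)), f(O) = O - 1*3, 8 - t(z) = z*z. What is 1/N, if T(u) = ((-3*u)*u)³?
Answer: -1/13877204109576046875 ≈ -7.2061e-20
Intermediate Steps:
t(z) = 8 - z² (t(z) = 8 - z*z = 8 - z²)
f(O) = -3 + O (f(O) = O - 3 = -3 + O)
Y(n) = 5 - n² (Y(n) = -3 + (8 - n²) = 5 - n²)
T(u) = -27*u⁶ (T(u) = (-3*u²)³ = -27*u⁶)
N = -13877204109576046875 (N = -27*(5 - 1*30²)⁶ = -27*(5 - 1*900)⁶ = -27*(5 - 900)⁶ = -27*(-895)⁶ = -27*513970522576890625 = -13877204109576046875)
1/N = 1/(-13877204109576046875) = -1/13877204109576046875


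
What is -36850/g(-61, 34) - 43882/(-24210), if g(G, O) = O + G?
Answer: 49629073/36315 ≈ 1366.6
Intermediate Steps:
g(G, O) = G + O
-36850/g(-61, 34) - 43882/(-24210) = -36850/(-61 + 34) - 43882/(-24210) = -36850/(-27) - 43882*(-1/24210) = -36850*(-1/27) + 21941/12105 = 36850/27 + 21941/12105 = 49629073/36315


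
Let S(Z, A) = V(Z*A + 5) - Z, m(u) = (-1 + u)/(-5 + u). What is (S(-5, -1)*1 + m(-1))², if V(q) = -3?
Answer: 49/9 ≈ 5.4444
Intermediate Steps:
m(u) = (-1 + u)/(-5 + u)
S(Z, A) = -3 - Z
(S(-5, -1)*1 + m(-1))² = ((-3 - 1*(-5))*1 + (-1 - 1)/(-5 - 1))² = ((-3 + 5)*1 - 2/(-6))² = (2*1 - ⅙*(-2))² = (2 + ⅓)² = (7/3)² = 49/9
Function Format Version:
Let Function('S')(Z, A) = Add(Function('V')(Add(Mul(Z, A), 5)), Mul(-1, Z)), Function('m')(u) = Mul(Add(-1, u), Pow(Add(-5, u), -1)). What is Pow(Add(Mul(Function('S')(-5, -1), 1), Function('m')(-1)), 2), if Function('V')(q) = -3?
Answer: Rational(49, 9) ≈ 5.4444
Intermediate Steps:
Function('m')(u) = Mul(Pow(Add(-5, u), -1), Add(-1, u))
Function('S')(Z, A) = Add(-3, Mul(-1, Z))
Pow(Add(Mul(Function('S')(-5, -1), 1), Function('m')(-1)), 2) = Pow(Add(Mul(Add(-3, Mul(-1, -5)), 1), Mul(Pow(Add(-5, -1), -1), Add(-1, -1))), 2) = Pow(Add(Mul(Add(-3, 5), 1), Mul(Pow(-6, -1), -2)), 2) = Pow(Add(Mul(2, 1), Mul(Rational(-1, 6), -2)), 2) = Pow(Add(2, Rational(1, 3)), 2) = Pow(Rational(7, 3), 2) = Rational(49, 9)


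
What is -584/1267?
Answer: -584/1267 ≈ -0.46093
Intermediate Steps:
-584/1267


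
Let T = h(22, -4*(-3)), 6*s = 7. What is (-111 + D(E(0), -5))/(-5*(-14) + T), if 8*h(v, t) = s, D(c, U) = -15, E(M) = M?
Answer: -864/481 ≈ -1.7963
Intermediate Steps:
s = 7/6 (s = (⅙)*7 = 7/6 ≈ 1.1667)
h(v, t) = 7/48 (h(v, t) = (⅛)*(7/6) = 7/48)
T = 7/48 ≈ 0.14583
(-111 + D(E(0), -5))/(-5*(-14) + T) = (-111 - 15)/(-5*(-14) + 7/48) = -126/(70 + 7/48) = -126/3367/48 = -126*48/3367 = -864/481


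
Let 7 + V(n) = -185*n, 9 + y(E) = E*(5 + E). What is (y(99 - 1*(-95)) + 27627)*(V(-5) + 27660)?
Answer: 1892549472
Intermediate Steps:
y(E) = -9 + E*(5 + E)
V(n) = -7 - 185*n
(y(99 - 1*(-95)) + 27627)*(V(-5) + 27660) = ((-9 + (99 - 1*(-95))**2 + 5*(99 - 1*(-95))) + 27627)*((-7 - 185*(-5)) + 27660) = ((-9 + (99 + 95)**2 + 5*(99 + 95)) + 27627)*((-7 + 925) + 27660) = ((-9 + 194**2 + 5*194) + 27627)*(918 + 27660) = ((-9 + 37636 + 970) + 27627)*28578 = (38597 + 27627)*28578 = 66224*28578 = 1892549472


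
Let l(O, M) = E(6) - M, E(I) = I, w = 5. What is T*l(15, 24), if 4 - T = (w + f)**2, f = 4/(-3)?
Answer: 170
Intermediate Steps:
f = -4/3 (f = 4*(-1/3) = -4/3 ≈ -1.3333)
T = -85/9 (T = 4 - (5 - 4/3)**2 = 4 - (11/3)**2 = 4 - 1*121/9 = 4 - 121/9 = -85/9 ≈ -9.4444)
l(O, M) = 6 - M
T*l(15, 24) = -85*(6 - 1*24)/9 = -85*(6 - 24)/9 = -85/9*(-18) = 170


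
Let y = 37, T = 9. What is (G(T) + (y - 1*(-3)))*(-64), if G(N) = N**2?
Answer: -7744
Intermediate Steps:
(G(T) + (y - 1*(-3)))*(-64) = (9**2 + (37 - 1*(-3)))*(-64) = (81 + (37 + 3))*(-64) = (81 + 40)*(-64) = 121*(-64) = -7744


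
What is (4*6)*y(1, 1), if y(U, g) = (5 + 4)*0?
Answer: 0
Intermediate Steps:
y(U, g) = 0 (y(U, g) = 9*0 = 0)
(4*6)*y(1, 1) = (4*6)*0 = 24*0 = 0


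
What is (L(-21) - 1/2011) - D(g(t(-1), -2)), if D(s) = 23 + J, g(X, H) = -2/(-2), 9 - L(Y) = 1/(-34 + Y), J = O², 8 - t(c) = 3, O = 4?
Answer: -3316194/110605 ≈ -29.982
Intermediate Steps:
t(c) = 5 (t(c) = 8 - 1*3 = 8 - 3 = 5)
J = 16 (J = 4² = 16)
L(Y) = 9 - 1/(-34 + Y)
g(X, H) = 1 (g(X, H) = -2*(-½) = 1)
D(s) = 39 (D(s) = 23 + 16 = 39)
(L(-21) - 1/2011) - D(g(t(-1), -2)) = ((-307 + 9*(-21))/(-34 - 21) - 1/2011) - 1*39 = ((-307 - 189)/(-55) - 1*1/2011) - 39 = (-1/55*(-496) - 1/2011) - 39 = (496/55 - 1/2011) - 39 = 997401/110605 - 39 = -3316194/110605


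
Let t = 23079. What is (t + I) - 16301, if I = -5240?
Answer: 1538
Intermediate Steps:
(t + I) - 16301 = (23079 - 5240) - 16301 = 17839 - 16301 = 1538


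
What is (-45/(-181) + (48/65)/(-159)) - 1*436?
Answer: -271713491/623545 ≈ -435.76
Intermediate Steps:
(-45/(-181) + (48/65)/(-159)) - 1*436 = (-45*(-1/181) + (48*(1/65))*(-1/159)) - 436 = (45/181 + (48/65)*(-1/159)) - 436 = (45/181 - 16/3445) - 436 = 152129/623545 - 436 = -271713491/623545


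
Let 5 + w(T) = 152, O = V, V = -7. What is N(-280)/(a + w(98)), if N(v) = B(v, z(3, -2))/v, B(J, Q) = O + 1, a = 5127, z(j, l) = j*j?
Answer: 1/246120 ≈ 4.0631e-6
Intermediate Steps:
z(j, l) = j**2
O = -7
w(T) = 147 (w(T) = -5 + 152 = 147)
B(J, Q) = -6 (B(J, Q) = -7 + 1 = -6)
N(v) = -6/v
N(-280)/(a + w(98)) = (-6/(-280))/(5127 + 147) = -6*(-1/280)/5274 = (3/140)*(1/5274) = 1/246120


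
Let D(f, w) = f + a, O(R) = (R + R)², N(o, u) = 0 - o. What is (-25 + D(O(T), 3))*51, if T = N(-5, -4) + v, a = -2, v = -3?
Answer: -561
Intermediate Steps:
N(o, u) = -o
T = 2 (T = -1*(-5) - 3 = 5 - 3 = 2)
O(R) = 4*R² (O(R) = (2*R)² = 4*R²)
D(f, w) = -2 + f (D(f, w) = f - 2 = -2 + f)
(-25 + D(O(T), 3))*51 = (-25 + (-2 + 4*2²))*51 = (-25 + (-2 + 4*4))*51 = (-25 + (-2 + 16))*51 = (-25 + 14)*51 = -11*51 = -561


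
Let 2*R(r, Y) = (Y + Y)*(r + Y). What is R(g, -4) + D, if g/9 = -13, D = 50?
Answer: 534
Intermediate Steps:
g = -117 (g = 9*(-13) = -117)
R(r, Y) = Y*(Y + r) (R(r, Y) = ((Y + Y)*(r + Y))/2 = ((2*Y)*(Y + r))/2 = (2*Y*(Y + r))/2 = Y*(Y + r))
R(g, -4) + D = -4*(-4 - 117) + 50 = -4*(-121) + 50 = 484 + 50 = 534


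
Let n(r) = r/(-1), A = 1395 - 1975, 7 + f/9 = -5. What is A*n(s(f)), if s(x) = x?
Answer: -62640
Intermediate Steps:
f = -108 (f = -63 + 9*(-5) = -63 - 45 = -108)
A = -580
n(r) = -r (n(r) = r*(-1) = -r)
A*n(s(f)) = -(-580)*(-108) = -580*108 = -62640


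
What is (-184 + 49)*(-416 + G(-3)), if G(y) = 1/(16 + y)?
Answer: 729945/13 ≈ 56150.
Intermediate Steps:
(-184 + 49)*(-416 + G(-3)) = (-184 + 49)*(-416 + 1/(16 - 3)) = -135*(-416 + 1/13) = -135*(-5407/13) = 729945/13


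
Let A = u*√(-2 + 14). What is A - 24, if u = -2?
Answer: -24 - 4*√3 ≈ -30.928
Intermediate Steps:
A = -4*√3 (A = -2*√(-2 + 14) = -4*√3 ≈ -6.9282)
A - 24 = -4*√3 - 24 = -24 - 4*√3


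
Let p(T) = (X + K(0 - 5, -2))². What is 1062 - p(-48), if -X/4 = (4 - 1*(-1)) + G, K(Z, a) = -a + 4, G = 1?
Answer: 738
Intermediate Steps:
K(Z, a) = 4 - a
X = -24 (X = -4*((4 - 1*(-1)) + 1) = -4*((4 + 1) + 1) = -4*(5 + 1) = -4*6 = -24)
p(T) = 324 (p(T) = (-24 + (4 - 1*(-2)))² = (-24 + (4 + 2))² = (-24 + 6)² = (-18)² = 324)
1062 - p(-48) = 1062 - 1*324 = 1062 - 324 = 738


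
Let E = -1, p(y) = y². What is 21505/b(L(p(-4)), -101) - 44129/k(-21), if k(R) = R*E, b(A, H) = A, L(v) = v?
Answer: -254459/336 ≈ -757.32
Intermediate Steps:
k(R) = -R (k(R) = R*(-1) = -R)
21505/b(L(p(-4)), -101) - 44129/k(-21) = 21505/((-4)²) - 44129/((-1*(-21))) = 21505/16 - 44129/21 = -254459/336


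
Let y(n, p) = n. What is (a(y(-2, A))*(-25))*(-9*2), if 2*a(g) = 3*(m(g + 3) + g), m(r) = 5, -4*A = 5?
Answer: 2025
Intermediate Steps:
A = -5/4 (A = -1/4*5 = -5/4 ≈ -1.2500)
a(g) = 15/2 + 3*g/2 (a(g) = (3*(5 + g))/2 = (15 + 3*g)/2 = 15/2 + 3*g/2)
(a(y(-2, A))*(-25))*(-9*2) = ((15/2 + (3/2)*(-2))*(-25))*(-9*2) = ((15/2 - 3)*(-25))*(-18) = ((9/2)*(-25))*(-18) = -225/2*(-18) = 2025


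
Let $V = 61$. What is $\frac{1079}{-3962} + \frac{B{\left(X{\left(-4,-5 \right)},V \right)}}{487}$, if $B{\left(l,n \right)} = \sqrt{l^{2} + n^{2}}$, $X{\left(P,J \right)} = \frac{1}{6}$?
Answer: $- \frac{1079}{3962} + \frac{\sqrt{133957}}{2922} \approx -0.14708$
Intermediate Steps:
$X{\left(P,J \right)} = \frac{1}{6}$
$\frac{1079}{-3962} + \frac{B{\left(X{\left(-4,-5 \right)},V \right)}}{487} = \frac{1079}{-3962} + \frac{\sqrt{\left(\frac{1}{6}\right)^{2} + 61^{2}}}{487} = 1079 \left(- \frac{1}{3962}\right) + \sqrt{\frac{1}{36} + 3721} \cdot \frac{1}{487} = - \frac{1079}{3962} + \sqrt{\frac{133957}{36}} \cdot \frac{1}{487} = - \frac{1079}{3962} + \frac{\sqrt{133957}}{6} \cdot \frac{1}{487} = - \frac{1079}{3962} + \frac{\sqrt{133957}}{2922}$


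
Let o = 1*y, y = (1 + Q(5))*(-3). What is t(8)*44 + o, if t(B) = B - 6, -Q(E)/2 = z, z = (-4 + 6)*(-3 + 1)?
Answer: 61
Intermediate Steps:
z = -4 (z = 2*(-2) = -4)
Q(E) = 8 (Q(E) = -2*(-4) = 8)
y = -27 (y = (1 + 8)*(-3) = 9*(-3) = -27)
t(B) = -6 + B
o = -27 (o = 1*(-27) = -27)
t(8)*44 + o = (-6 + 8)*44 - 27 = 2*44 - 27 = 88 - 27 = 61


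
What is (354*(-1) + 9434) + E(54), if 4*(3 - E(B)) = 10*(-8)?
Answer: 9103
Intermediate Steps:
E(B) = 23 (E(B) = 3 - 5*(-8)/2 = 3 - 1/4*(-80) = 3 + 20 = 23)
(354*(-1) + 9434) + E(54) = (354*(-1) + 9434) + 23 = (-354 + 9434) + 23 = 9080 + 23 = 9103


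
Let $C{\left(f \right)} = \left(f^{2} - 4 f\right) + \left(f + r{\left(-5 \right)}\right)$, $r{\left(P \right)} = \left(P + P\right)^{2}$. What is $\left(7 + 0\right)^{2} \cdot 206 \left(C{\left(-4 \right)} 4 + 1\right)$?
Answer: $5178222$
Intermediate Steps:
$r{\left(P \right)} = 4 P^{2}$ ($r{\left(P \right)} = \left(2 P\right)^{2} = 4 P^{2}$)
$C{\left(f \right)} = 100 + f^{2} - 3 f$ ($C{\left(f \right)} = \left(f^{2} - 4 f\right) + \left(f + 4 \left(-5\right)^{2}\right) = \left(f^{2} - 4 f\right) + \left(f + 4 \cdot 25\right) = \left(f^{2} - 4 f\right) + \left(f + 100\right) = \left(f^{2} - 4 f\right) + \left(100 + f\right) = 100 + f^{2} - 3 f$)
$\left(7 + 0\right)^{2} \cdot 206 \left(C{\left(-4 \right)} 4 + 1\right) = \left(7 + 0\right)^{2} \cdot 206 \left(\left(100 + \left(-4\right)^{2} - -12\right) 4 + 1\right) = 7^{2} \cdot 206 \left(\left(100 + 16 + 12\right) 4 + 1\right) = 49 \cdot 206 \left(128 \cdot 4 + 1\right) = 10094 \left(512 + 1\right) = 10094 \cdot 513 = 5178222$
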